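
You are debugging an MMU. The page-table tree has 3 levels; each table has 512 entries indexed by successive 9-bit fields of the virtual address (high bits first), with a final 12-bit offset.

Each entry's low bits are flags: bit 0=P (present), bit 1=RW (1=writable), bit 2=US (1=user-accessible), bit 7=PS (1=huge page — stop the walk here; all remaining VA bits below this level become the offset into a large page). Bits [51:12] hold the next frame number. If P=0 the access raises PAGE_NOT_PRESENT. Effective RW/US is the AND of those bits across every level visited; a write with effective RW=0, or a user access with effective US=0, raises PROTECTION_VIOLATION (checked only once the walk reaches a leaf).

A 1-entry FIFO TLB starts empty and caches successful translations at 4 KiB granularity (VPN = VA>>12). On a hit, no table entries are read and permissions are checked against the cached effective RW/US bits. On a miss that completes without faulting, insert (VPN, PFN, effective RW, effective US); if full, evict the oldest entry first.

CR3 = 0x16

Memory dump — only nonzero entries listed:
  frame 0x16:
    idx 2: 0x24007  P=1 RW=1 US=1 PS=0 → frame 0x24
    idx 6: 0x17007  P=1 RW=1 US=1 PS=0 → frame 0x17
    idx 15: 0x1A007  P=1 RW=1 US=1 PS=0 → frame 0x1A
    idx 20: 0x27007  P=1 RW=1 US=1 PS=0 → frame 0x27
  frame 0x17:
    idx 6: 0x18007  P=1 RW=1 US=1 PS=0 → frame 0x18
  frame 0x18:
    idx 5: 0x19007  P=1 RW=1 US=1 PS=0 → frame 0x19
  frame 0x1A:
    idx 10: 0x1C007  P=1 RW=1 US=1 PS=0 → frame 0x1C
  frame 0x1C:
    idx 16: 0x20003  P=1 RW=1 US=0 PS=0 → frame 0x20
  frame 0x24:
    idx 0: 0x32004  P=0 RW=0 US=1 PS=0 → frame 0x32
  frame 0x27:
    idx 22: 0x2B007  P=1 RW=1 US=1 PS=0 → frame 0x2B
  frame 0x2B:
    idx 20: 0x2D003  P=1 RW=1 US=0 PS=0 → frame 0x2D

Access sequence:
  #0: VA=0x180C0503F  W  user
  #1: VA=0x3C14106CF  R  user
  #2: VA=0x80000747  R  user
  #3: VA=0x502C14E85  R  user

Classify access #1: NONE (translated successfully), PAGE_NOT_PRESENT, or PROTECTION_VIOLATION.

Walk each access:
#0 VA=0x180C0503F (w,user):
  [0] read 0x16 idx=6: raw=0x17007 flags P=1 W=1 U=1 S=0
  [1] read 0x17 idx=6: raw=0x18007 flags P=1 W=1 U=1 S=0
  [2] read 0x18 idx=5: raw=0x19007 flags P=1 W=1 U=1 S=0
  → PA=0x1903F  (3 entries read)
#1 VA=0x3C14106CF (r,user):
  [0] read 0x16 idx=15: raw=0x1A007 flags P=1 W=1 U=1 S=0
  [1] read 0x1A idx=10: raw=0x1C007 flags P=1 W=1 U=1 S=0
  [2] read 0x1C idx=16: raw=0x20003 flags P=1 W=1 U=0 S=0
  → PROTECTION_VIOLATION  (3 entries read)
#2 VA=0x80000747 (r,user):
  [0] read 0x16 idx=2: raw=0x24007 flags P=1 W=1 U=1 S=0
  [1] read 0x24 idx=0: raw=0x32004 flags P=0 W=0 U=1 S=0
  → PAGE_NOT_PRESENT  (2 entries read)
#3 VA=0x502C14E85 (r,user):
  [0] read 0x16 idx=20: raw=0x27007 flags P=1 W=1 U=1 S=0
  [1] read 0x27 idx=22: raw=0x2B007 flags P=1 W=1 U=1 S=0
  [2] read 0x2B idx=20: raw=0x2D003 flags P=1 W=1 U=0 S=0
  → PROTECTION_VIOLATION  (3 entries read)

Access #1 fault: PROTECTION_VIOLATION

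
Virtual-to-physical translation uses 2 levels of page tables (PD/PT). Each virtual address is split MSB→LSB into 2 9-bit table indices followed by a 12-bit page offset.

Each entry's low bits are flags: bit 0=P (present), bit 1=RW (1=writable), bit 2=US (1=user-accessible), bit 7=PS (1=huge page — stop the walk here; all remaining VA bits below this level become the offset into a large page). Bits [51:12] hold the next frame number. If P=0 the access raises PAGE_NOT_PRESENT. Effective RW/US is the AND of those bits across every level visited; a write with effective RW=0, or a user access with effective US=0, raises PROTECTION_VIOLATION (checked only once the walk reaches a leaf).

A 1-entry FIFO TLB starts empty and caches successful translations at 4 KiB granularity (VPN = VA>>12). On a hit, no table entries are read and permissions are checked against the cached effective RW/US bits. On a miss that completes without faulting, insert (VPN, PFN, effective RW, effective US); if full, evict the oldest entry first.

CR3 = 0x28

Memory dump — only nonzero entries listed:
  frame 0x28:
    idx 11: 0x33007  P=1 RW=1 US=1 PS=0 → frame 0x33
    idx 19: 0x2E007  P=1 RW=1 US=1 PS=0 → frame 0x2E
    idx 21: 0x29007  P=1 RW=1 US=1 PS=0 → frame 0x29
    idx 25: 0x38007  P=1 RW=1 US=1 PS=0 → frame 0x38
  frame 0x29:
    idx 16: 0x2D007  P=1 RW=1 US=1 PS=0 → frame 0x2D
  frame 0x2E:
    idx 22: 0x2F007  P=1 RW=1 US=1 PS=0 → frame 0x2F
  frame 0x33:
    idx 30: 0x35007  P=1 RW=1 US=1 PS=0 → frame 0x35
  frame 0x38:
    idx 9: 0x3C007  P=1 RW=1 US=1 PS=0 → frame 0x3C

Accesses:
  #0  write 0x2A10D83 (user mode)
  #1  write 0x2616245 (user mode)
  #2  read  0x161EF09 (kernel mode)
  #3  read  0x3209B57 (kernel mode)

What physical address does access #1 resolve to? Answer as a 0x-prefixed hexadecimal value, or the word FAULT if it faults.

Trace:
#0 VA=0x2A10D83 (w,user):
  [0] read 0x28 idx=21: raw=0x29007 flags P=1 W=1 U=1 S=0
  [1] read 0x29 idx=16: raw=0x2D007 flags P=1 W=1 U=1 S=0
  ⇒ phys 0x2DD83  [2 reads]
#1 VA=0x2616245 (w,user):
  [0] read 0x28 idx=19: raw=0x2E007 flags P=1 W=1 U=1 S=0
  [1] read 0x2E idx=22: raw=0x2F007 flags P=1 W=1 U=1 S=0
  ⇒ phys 0x2F245  [2 reads]
#2 VA=0x161EF09 (r,kernel):
  [0] read 0x28 idx=11: raw=0x33007 flags P=1 W=1 U=1 S=0
  [1] read 0x33 idx=30: raw=0x35007 flags P=1 W=1 U=1 S=0
  ⇒ phys 0x35F09  [2 reads]
#3 VA=0x3209B57 (r,kernel):
  [0] read 0x28 idx=25: raw=0x38007 flags P=1 W=1 U=1 S=0
  [1] read 0x38 idx=9: raw=0x3C007 flags P=1 W=1 U=1 S=0
  ⇒ phys 0x3CB57  [2 reads]

Access #1 PA: 0x2F245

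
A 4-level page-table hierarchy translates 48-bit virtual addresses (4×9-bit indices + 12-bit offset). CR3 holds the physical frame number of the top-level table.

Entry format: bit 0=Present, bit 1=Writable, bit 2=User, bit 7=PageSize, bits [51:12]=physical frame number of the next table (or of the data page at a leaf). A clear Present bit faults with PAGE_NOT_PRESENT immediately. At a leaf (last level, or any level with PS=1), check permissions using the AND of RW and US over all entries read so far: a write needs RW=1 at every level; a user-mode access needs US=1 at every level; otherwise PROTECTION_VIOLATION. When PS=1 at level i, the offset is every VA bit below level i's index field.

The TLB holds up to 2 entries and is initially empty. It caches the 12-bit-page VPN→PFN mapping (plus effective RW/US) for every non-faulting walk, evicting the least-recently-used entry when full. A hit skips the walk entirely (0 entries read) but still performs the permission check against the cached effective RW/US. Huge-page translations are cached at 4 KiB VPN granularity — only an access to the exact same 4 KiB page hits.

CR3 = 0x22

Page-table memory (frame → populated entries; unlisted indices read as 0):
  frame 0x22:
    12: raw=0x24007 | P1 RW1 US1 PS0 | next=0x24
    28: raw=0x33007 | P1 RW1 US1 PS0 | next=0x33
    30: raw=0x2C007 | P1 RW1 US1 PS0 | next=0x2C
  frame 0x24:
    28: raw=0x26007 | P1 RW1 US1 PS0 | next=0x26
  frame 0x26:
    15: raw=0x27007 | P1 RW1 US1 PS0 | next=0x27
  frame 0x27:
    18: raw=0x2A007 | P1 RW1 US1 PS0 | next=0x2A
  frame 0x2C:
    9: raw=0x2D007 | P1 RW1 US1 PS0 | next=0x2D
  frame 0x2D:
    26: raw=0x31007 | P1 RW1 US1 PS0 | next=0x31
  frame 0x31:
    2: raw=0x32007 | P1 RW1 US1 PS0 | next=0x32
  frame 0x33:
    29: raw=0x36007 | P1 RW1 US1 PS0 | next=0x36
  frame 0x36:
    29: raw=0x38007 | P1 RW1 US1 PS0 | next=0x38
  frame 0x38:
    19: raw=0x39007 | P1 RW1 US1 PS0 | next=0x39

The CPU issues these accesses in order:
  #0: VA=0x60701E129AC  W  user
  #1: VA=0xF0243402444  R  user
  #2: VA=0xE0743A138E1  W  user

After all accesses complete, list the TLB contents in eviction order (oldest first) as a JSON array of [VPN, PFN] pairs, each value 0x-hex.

Walk each access:
#0 VA=0x60701E129AC (w,user):
  lvl0: tbl 0x22, slot 12 ⇒ 0x24007 (P1/RW1/US1/PS0)
  lvl1: tbl 0x24, slot 28 ⇒ 0x26007 (P1/RW1/US1/PS0)
  lvl2: tbl 0x26, slot 15 ⇒ 0x27007 (P1/RW1/US1/PS0)
  lvl3: tbl 0x27, slot 18 ⇒ 0x2A007 (P1/RW1/US1/PS0)
  ✓ 0x2A9AC  — 4 lookups
#1 VA=0xF0243402444 (r,user):
  lvl0: tbl 0x22, slot 30 ⇒ 0x2C007 (P1/RW1/US1/PS0)
  lvl1: tbl 0x2C, slot 9 ⇒ 0x2D007 (P1/RW1/US1/PS0)
  lvl2: tbl 0x2D, slot 26 ⇒ 0x31007 (P1/RW1/US1/PS0)
  lvl3: tbl 0x31, slot 2 ⇒ 0x32007 (P1/RW1/US1/PS0)
  ✓ 0x32444  — 4 lookups
#2 VA=0xE0743A138E1 (w,user):
  lvl0: tbl 0x22, slot 28 ⇒ 0x33007 (P1/RW1/US1/PS0)
  lvl1: tbl 0x33, slot 29 ⇒ 0x36007 (P1/RW1/US1/PS0)
  lvl2: tbl 0x36, slot 29 ⇒ 0x38007 (P1/RW1/US1/PS0)
  lvl3: tbl 0x38, slot 19 ⇒ 0x39007 (P1/RW1/US1/PS0)
  ✓ 0x398E1  — 4 lookups

TLB: [["0xF0243402", "0x32"], ["0xE0743A13", "0x39"]]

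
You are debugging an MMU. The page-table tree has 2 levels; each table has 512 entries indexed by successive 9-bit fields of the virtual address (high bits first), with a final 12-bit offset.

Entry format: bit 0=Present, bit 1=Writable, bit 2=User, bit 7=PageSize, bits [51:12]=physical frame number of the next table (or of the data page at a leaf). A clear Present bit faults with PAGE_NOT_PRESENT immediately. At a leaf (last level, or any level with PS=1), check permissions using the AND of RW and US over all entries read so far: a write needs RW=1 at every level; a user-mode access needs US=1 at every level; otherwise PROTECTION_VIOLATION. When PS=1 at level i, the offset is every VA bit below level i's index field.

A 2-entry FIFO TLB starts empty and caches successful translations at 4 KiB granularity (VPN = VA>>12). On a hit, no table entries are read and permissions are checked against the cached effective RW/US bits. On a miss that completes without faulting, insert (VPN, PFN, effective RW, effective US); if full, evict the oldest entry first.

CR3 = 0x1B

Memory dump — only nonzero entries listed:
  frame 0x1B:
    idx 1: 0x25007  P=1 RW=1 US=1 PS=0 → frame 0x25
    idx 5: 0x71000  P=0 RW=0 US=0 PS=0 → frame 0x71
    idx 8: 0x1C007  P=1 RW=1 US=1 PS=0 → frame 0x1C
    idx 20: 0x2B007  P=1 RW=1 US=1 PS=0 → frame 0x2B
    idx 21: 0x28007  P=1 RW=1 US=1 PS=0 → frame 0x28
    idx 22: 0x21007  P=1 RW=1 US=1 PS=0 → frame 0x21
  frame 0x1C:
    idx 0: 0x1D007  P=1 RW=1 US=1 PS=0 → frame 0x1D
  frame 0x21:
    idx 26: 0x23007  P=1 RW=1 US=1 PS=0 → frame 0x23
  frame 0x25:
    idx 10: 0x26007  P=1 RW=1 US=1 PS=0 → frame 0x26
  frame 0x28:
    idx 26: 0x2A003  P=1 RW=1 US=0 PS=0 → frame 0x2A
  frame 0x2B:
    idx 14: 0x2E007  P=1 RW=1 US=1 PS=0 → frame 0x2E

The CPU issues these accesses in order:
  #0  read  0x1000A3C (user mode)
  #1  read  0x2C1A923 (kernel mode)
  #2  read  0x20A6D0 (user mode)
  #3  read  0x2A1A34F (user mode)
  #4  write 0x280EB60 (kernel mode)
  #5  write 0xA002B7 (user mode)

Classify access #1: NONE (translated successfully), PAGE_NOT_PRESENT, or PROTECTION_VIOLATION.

Per-access translation:
#0 VA=0x1000A3C (r,user):
  L0: frame=0x1B idx=8 entry=0x1C007 [P=1 RW=1 US=1 PS=0]
  L1: frame=0x1C idx=0 entry=0x1D007 [P=1 RW=1 US=1 PS=0]
  ✓ 0x1DA3C  — 2 lookups
#1 VA=0x2C1A923 (r,kernel):
  L0: frame=0x1B idx=22 entry=0x21007 [P=1 RW=1 US=1 PS=0]
  L1: frame=0x21 idx=26 entry=0x23007 [P=1 RW=1 US=1 PS=0]
  ✓ 0x23923  — 2 lookups
#2 VA=0x20A6D0 (r,user):
  L0: frame=0x1B idx=1 entry=0x25007 [P=1 RW=1 US=1 PS=0]
  L1: frame=0x25 idx=10 entry=0x26007 [P=1 RW=1 US=1 PS=0]
  ✓ 0x266D0  — 2 lookups
#3 VA=0x2A1A34F (r,user):
  L0: frame=0x1B idx=21 entry=0x28007 [P=1 RW=1 US=1 PS=0]
  L1: frame=0x28 idx=26 entry=0x2A003 [P=1 RW=1 US=0 PS=0]
  ✗ PROTECTION_VIOLATION  [2 reads]
#4 VA=0x280EB60 (w,kernel):
  L0: frame=0x1B idx=20 entry=0x2B007 [P=1 RW=1 US=1 PS=0]
  L1: frame=0x2B idx=14 entry=0x2E007 [P=1 RW=1 US=1 PS=0]
  ✓ 0x2EB60  — 2 lookups
#5 VA=0xA002B7 (w,user):
  L0: frame=0x1B idx=5 entry=0x71000 [P=0 RW=0 US=0 PS=0]
  ✗ PAGE_NOT_PRESENT  [1 reads]

Access #1 fault: NONE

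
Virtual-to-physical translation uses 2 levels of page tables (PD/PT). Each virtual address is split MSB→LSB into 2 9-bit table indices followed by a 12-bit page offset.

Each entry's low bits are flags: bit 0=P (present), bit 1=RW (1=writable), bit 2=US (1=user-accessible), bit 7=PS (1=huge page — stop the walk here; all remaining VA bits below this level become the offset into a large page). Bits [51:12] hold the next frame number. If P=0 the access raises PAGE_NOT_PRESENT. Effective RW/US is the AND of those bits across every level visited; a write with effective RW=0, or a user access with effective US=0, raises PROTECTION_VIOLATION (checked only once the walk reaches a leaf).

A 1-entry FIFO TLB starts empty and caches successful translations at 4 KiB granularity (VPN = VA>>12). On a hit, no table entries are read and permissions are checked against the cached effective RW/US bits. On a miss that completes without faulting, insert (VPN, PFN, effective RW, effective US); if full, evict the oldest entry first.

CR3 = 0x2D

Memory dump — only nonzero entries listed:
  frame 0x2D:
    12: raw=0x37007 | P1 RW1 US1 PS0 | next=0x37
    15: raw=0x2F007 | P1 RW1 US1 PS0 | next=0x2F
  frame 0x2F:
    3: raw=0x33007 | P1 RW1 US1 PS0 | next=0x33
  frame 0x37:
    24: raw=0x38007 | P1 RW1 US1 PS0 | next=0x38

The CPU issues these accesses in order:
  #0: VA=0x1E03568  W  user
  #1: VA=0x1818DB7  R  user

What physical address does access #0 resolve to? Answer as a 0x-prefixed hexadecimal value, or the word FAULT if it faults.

Trace:
#0 VA=0x1E03568 (w,user):
  [0] read 0x2D idx=15: raw=0x2F007 flags P=1 W=1 U=1 S=0
  [1] read 0x2F idx=3: raw=0x33007 flags P=1 W=1 U=1 S=0
  → PA=0x33568  (2 entries read)
#1 VA=0x1818DB7 (r,user):
  [0] read 0x2D idx=12: raw=0x37007 flags P=1 W=1 U=1 S=0
  [1] read 0x37 idx=24: raw=0x38007 flags P=1 W=1 U=1 S=0
  → PA=0x38DB7  (2 entries read)

Access #0 PA: 0x33568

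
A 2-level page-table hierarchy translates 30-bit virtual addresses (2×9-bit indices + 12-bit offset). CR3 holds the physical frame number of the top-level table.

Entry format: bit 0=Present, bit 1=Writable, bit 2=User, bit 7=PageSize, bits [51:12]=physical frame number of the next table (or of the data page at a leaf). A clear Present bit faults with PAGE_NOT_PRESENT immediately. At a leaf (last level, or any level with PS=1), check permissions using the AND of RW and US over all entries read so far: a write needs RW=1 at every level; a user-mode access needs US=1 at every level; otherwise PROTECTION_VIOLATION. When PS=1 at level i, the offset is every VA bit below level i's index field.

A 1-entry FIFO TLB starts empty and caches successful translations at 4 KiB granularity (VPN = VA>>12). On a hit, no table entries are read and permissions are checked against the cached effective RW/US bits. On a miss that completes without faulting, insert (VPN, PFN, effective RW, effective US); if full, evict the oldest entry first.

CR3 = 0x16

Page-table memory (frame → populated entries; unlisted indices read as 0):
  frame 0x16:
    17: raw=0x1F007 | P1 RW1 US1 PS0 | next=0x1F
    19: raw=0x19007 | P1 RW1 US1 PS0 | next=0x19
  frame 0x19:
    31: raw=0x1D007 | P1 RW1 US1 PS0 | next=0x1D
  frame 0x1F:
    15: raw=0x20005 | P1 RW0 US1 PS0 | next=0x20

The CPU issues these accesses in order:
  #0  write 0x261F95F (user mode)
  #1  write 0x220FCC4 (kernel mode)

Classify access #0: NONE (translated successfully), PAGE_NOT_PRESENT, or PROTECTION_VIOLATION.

Walk each access:
#0 VA=0x261F95F (w,user):
  L0: frame=0x16 idx=19 entry=0x19007 [P=1 RW=1 US=1 PS=0]
  L1: frame=0x19 idx=31 entry=0x1D007 [P=1 RW=1 US=1 PS=0]
  → PA=0x1D95F  (2 entries read)
#1 VA=0x220FCC4 (w,kernel):
  L0: frame=0x16 idx=17 entry=0x1F007 [P=1 RW=1 US=1 PS=0]
  L1: frame=0x1F idx=15 entry=0x20005 [P=1 RW=0 US=1 PS=0]
  → PROTECTION_VIOLATION  (2 entries read)

Access #0 fault: NONE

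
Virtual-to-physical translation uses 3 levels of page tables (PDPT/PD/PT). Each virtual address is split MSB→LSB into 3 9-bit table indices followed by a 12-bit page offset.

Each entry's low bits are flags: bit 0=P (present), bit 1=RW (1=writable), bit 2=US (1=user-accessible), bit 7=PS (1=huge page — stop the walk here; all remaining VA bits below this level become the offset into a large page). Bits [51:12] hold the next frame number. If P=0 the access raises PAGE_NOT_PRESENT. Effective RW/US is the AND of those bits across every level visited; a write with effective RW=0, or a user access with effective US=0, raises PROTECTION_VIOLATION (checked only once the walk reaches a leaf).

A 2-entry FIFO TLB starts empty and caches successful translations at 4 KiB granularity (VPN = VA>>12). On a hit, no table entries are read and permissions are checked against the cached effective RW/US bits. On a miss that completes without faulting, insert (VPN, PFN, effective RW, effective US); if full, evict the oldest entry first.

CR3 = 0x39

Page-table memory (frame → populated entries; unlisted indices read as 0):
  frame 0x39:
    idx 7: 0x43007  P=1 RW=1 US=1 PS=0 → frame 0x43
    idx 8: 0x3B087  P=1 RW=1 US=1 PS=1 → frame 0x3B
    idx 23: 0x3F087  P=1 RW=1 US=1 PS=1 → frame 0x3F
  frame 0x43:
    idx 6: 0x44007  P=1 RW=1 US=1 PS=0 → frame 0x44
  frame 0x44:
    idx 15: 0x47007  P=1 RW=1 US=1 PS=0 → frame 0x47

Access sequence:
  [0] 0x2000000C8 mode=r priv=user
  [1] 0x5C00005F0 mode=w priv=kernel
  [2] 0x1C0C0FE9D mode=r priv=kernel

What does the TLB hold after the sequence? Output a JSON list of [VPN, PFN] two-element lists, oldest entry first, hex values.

Walk each access:
#0 VA=0x2000000C8 (r,user):
  [0] read 0x39 idx=8: raw=0x3B087 flags P=1 W=1 U=1 S=1
  ✓ 0x3B0C8 (huge @L0)  — 1 lookups
#1 VA=0x5C00005F0 (w,kernel):
  [0] read 0x39 idx=23: raw=0x3F087 flags P=1 W=1 U=1 S=1
  ✓ 0x3F5F0 (huge @L0)  — 1 lookups
#2 VA=0x1C0C0FE9D (r,kernel):
  [0] read 0x39 idx=7: raw=0x43007 flags P=1 W=1 U=1 S=0
  [1] read 0x43 idx=6: raw=0x44007 flags P=1 W=1 U=1 S=0
  [2] read 0x44 idx=15: raw=0x47007 flags P=1 W=1 U=1 S=0
  ✓ 0x47E9D  — 3 lookups

TLB: [["0x5C0000", "0x3F"], ["0x1C0C0F", "0x47"]]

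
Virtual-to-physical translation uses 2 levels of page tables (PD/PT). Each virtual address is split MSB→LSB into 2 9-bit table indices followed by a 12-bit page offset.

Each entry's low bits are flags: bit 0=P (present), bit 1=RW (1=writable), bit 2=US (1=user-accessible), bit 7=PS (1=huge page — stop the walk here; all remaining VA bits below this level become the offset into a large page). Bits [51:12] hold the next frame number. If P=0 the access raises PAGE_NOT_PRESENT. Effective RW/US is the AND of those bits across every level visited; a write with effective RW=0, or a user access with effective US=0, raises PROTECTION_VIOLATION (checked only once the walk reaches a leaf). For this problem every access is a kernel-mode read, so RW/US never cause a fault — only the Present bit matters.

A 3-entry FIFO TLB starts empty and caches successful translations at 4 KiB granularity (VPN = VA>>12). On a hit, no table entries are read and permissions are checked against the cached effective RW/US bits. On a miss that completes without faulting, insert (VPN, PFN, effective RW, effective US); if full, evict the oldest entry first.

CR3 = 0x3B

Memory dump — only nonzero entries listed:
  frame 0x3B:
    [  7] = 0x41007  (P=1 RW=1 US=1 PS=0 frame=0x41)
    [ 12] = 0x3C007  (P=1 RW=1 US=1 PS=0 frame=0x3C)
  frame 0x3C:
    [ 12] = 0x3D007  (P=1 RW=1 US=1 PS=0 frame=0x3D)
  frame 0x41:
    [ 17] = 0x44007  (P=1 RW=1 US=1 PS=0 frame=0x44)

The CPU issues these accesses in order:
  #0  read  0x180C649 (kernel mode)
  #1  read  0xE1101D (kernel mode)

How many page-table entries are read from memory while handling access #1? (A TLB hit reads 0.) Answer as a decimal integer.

Walk each access:
#0 VA=0x180C649 (r,kernel):
  lvl0: tbl 0x3B, slot 12 ⇒ 0x3C007 (P1/RW1/US1/PS0)
  lvl1: tbl 0x3C, slot 12 ⇒ 0x3D007 (P1/RW1/US1/PS0)
  ⇒ phys 0x3D649  [2 reads]
#1 VA=0xE1101D (r,kernel):
  lvl0: tbl 0x3B, slot 7 ⇒ 0x41007 (P1/RW1/US1/PS0)
  lvl1: tbl 0x41, slot 17 ⇒ 0x44007 (P1/RW1/US1/PS0)
  ⇒ phys 0x4401D  [2 reads]

Entries read for #1: 2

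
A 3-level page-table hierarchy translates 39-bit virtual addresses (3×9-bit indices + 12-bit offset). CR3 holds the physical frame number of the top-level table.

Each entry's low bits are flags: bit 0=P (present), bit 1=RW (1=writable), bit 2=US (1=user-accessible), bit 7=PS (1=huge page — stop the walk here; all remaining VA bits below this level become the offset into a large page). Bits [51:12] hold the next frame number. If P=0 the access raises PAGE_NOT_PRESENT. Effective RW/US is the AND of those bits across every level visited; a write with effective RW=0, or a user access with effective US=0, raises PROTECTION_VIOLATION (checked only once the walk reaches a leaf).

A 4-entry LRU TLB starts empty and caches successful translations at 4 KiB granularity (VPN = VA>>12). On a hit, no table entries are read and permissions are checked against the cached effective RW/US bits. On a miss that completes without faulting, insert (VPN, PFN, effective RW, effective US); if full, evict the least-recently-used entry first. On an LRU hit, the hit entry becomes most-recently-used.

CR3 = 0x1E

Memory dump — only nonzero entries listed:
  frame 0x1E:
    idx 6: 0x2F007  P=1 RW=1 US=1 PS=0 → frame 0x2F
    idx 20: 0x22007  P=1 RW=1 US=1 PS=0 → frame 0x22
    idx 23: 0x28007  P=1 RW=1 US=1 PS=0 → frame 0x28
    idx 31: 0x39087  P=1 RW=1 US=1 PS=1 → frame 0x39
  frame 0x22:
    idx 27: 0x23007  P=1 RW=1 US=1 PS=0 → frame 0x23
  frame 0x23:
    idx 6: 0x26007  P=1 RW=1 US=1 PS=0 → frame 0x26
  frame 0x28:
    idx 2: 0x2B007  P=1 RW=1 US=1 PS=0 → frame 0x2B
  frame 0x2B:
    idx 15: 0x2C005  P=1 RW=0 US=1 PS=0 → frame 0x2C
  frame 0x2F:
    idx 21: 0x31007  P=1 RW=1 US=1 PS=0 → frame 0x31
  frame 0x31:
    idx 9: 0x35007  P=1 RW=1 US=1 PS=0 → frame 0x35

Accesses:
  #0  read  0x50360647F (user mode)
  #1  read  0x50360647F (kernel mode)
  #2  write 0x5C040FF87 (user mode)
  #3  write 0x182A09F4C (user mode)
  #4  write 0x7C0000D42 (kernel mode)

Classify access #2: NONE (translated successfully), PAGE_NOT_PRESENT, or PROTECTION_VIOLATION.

Per-access translation:
#0 VA=0x50360647F (r,user):
  [0] read 0x1E idx=20: raw=0x22007 flags P=1 W=1 U=1 S=0
  [1] read 0x22 idx=27: raw=0x23007 flags P=1 W=1 U=1 S=0
  [2] read 0x23 idx=6: raw=0x26007 flags P=1 W=1 U=1 S=0
  ⇒ phys 0x2647F  [3 reads]
#1 VA=0x50360647F (r,kernel):
  TLB hit vpn=0x503606 → PA=0x2647F
#2 VA=0x5C040FF87 (w,user):
  [0] read 0x1E idx=23: raw=0x28007 flags P=1 W=1 U=1 S=0
  [1] read 0x28 idx=2: raw=0x2B007 flags P=1 W=1 U=1 S=0
  [2] read 0x2B idx=15: raw=0x2C005 flags P=1 W=0 U=1 S=0
  → PROTECTION_VIOLATION  (3 entries read)
#3 VA=0x182A09F4C (w,user):
  [0] read 0x1E idx=6: raw=0x2F007 flags P=1 W=1 U=1 S=0
  [1] read 0x2F idx=21: raw=0x31007 flags P=1 W=1 U=1 S=0
  [2] read 0x31 idx=9: raw=0x35007 flags P=1 W=1 U=1 S=0
  ⇒ phys 0x35F4C  [3 reads]
#4 VA=0x7C0000D42 (w,kernel):
  [0] read 0x1E idx=31: raw=0x39087 flags P=1 W=1 U=1 S=1
  ⇒ phys 0x39D42 (huge @L0)  [1 reads]

Access #2 fault: PROTECTION_VIOLATION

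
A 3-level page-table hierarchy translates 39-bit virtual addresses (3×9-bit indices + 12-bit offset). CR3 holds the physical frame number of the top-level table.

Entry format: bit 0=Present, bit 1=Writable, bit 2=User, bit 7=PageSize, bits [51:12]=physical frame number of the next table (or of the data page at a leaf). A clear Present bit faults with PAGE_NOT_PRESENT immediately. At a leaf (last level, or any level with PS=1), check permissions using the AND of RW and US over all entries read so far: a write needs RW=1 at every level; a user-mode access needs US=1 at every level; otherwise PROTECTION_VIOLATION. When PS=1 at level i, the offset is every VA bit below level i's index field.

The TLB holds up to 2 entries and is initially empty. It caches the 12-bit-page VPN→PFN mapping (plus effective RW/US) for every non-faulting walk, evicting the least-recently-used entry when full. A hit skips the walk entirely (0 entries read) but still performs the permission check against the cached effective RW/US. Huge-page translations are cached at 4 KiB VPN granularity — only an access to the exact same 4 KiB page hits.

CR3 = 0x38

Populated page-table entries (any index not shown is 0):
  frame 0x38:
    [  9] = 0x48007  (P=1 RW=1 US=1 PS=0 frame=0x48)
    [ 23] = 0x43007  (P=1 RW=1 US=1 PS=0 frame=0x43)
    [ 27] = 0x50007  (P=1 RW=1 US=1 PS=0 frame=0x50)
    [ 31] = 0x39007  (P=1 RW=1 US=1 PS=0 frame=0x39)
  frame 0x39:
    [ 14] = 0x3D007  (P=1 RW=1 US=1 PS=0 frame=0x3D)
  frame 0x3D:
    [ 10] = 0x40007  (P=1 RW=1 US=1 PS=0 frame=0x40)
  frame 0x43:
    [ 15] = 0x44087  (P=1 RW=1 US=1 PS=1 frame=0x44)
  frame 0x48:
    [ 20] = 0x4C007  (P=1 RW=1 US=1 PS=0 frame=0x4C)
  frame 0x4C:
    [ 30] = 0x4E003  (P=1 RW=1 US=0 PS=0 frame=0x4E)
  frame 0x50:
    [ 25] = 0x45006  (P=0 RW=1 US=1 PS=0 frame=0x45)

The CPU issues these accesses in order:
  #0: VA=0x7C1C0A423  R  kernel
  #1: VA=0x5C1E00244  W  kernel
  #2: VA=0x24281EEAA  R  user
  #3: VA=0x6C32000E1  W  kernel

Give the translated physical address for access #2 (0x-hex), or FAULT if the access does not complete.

Walk each access:
#0 VA=0x7C1C0A423 (r,kernel):
  L0: frame=0x38 idx=31 entry=0x39007 [P=1 RW=1 US=1 PS=0]
  L1: frame=0x39 idx=14 entry=0x3D007 [P=1 RW=1 US=1 PS=0]
  L2: frame=0x3D idx=10 entry=0x40007 [P=1 RW=1 US=1 PS=0]
  ⇒ phys 0x40423  [3 reads]
#1 VA=0x5C1E00244 (w,kernel):
  L0: frame=0x38 idx=23 entry=0x43007 [P=1 RW=1 US=1 PS=0]
  L1: frame=0x43 idx=15 entry=0x44087 [P=1 RW=1 US=1 PS=1]
  ⇒ phys 0x44244 (huge @L1)  [2 reads]
#2 VA=0x24281EEAA (r,user):
  L0: frame=0x38 idx=9 entry=0x48007 [P=1 RW=1 US=1 PS=0]
  L1: frame=0x48 idx=20 entry=0x4C007 [P=1 RW=1 US=1 PS=0]
  L2: frame=0x4C idx=30 entry=0x4E003 [P=1 RW=1 US=0 PS=0]
  → PROTECTION_VIOLATION  (3 entries read)
#3 VA=0x6C32000E1 (w,kernel):
  L0: frame=0x38 idx=27 entry=0x50007 [P=1 RW=1 US=1 PS=0]
  L1: frame=0x50 idx=25 entry=0x45006 [P=0 RW=1 US=1 PS=0]
  → PAGE_NOT_PRESENT  (2 entries read)

Access #2 PA: FAULT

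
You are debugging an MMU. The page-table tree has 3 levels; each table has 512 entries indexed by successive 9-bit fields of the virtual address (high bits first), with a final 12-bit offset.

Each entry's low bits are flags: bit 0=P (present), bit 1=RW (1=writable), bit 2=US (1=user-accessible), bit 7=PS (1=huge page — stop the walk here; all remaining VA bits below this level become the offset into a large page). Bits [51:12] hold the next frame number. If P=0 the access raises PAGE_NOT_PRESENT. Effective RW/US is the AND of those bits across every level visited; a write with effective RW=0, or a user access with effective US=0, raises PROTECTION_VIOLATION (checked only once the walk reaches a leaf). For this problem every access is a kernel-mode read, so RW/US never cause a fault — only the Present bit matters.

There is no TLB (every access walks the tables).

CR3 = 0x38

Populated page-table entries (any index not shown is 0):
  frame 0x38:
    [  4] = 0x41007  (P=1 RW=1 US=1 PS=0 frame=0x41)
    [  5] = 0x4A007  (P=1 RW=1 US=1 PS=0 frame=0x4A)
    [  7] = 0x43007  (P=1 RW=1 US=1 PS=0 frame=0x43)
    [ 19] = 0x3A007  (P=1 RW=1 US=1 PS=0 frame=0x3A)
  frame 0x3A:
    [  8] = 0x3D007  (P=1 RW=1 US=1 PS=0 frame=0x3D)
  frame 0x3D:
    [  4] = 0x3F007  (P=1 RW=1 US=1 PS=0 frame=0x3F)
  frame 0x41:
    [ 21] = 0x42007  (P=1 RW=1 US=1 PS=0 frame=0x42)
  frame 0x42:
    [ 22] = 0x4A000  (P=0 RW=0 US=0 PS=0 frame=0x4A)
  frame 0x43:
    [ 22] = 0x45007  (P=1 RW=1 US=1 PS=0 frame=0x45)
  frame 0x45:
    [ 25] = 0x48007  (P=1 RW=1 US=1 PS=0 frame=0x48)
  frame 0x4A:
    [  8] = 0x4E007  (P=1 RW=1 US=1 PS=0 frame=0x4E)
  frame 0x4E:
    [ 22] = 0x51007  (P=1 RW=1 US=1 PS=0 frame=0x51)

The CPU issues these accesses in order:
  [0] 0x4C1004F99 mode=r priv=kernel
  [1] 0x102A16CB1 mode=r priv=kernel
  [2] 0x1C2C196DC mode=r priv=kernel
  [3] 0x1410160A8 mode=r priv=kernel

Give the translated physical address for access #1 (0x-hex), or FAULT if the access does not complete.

Trace:
#0 VA=0x4C1004F99 (r,kernel):
  lvl0: tbl 0x38, slot 19 ⇒ 0x3A007 (P1/RW1/US1/PS0)
  lvl1: tbl 0x3A, slot 8 ⇒ 0x3D007 (P1/RW1/US1/PS0)
  lvl2: tbl 0x3D, slot 4 ⇒ 0x3F007 (P1/RW1/US1/PS0)
  ✓ 0x3FF99  — 3 lookups
#1 VA=0x102A16CB1 (r,kernel):
  lvl0: tbl 0x38, slot 4 ⇒ 0x41007 (P1/RW1/US1/PS0)
  lvl1: tbl 0x41, slot 21 ⇒ 0x42007 (P1/RW1/US1/PS0)
  lvl2: tbl 0x42, slot 22 ⇒ 0x4A000 (P0/RW0/US0/PS0)
  ⇒ fault: PAGE_NOT_PRESENT  — 3 lookups
#2 VA=0x1C2C196DC (r,kernel):
  lvl0: tbl 0x38, slot 7 ⇒ 0x43007 (P1/RW1/US1/PS0)
  lvl1: tbl 0x43, slot 22 ⇒ 0x45007 (P1/RW1/US1/PS0)
  lvl2: tbl 0x45, slot 25 ⇒ 0x48007 (P1/RW1/US1/PS0)
  ✓ 0x486DC  — 3 lookups
#3 VA=0x1410160A8 (r,kernel):
  lvl0: tbl 0x38, slot 5 ⇒ 0x4A007 (P1/RW1/US1/PS0)
  lvl1: tbl 0x4A, slot 8 ⇒ 0x4E007 (P1/RW1/US1/PS0)
  lvl2: tbl 0x4E, slot 22 ⇒ 0x51007 (P1/RW1/US1/PS0)
  ✓ 0x510A8  — 3 lookups

Access #1 PA: FAULT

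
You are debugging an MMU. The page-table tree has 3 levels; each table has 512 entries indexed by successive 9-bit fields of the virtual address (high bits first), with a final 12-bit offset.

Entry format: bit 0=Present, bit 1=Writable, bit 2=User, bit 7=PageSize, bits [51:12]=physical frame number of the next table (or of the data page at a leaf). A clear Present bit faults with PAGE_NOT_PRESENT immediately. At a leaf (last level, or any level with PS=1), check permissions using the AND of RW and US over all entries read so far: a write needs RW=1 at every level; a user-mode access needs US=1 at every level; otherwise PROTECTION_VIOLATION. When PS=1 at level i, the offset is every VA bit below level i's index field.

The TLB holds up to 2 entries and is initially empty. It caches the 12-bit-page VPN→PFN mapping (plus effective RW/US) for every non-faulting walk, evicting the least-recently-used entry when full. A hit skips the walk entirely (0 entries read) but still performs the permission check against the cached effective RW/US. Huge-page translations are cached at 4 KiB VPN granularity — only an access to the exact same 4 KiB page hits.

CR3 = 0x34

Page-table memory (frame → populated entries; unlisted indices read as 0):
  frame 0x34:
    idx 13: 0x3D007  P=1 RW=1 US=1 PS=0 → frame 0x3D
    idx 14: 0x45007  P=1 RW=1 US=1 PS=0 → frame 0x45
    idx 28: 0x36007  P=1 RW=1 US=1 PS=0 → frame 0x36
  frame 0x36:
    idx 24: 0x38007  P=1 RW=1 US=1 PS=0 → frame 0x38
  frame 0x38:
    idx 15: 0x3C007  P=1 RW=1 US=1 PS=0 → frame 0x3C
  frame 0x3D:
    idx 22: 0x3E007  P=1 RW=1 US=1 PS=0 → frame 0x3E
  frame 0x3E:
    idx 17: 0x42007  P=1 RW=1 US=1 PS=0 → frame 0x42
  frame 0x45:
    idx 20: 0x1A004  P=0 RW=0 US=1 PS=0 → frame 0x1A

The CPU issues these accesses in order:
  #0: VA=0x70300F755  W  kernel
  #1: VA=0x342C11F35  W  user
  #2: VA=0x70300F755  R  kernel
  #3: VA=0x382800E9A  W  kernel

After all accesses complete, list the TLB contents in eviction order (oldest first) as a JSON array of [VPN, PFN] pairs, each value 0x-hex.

Per-access translation:
#0 VA=0x70300F755 (w,kernel):
  L0 @0x34[28] → 0x36007  P=1,RW=1,US=1,PS=0
  L1 @0x36[24] → 0x38007  P=1,RW=1,US=1,PS=0
  L2 @0x38[15] → 0x3C007  P=1,RW=1,US=1,PS=0
  → PA=0x3C755  (3 entries read)
#1 VA=0x342C11F35 (w,user):
  L0 @0x34[13] → 0x3D007  P=1,RW=1,US=1,PS=0
  L1 @0x3D[22] → 0x3E007  P=1,RW=1,US=1,PS=0
  L2 @0x3E[17] → 0x42007  P=1,RW=1,US=1,PS=0
  → PA=0x42F35  (3 entries read)
#2 VA=0x70300F755 (r,kernel):
  TLB hit vpn=0x70300F → PA=0x3C755
#3 VA=0x382800E9A (w,kernel):
  L0 @0x34[14] → 0x45007  P=1,RW=1,US=1,PS=0
  L1 @0x45[20] → 0x1A004  P=0,RW=0,US=1,PS=0
  ✗ PAGE_NOT_PRESENT  [2 reads]

TLB: [["0x342C11", "0x42"], ["0x70300F", "0x3C"]]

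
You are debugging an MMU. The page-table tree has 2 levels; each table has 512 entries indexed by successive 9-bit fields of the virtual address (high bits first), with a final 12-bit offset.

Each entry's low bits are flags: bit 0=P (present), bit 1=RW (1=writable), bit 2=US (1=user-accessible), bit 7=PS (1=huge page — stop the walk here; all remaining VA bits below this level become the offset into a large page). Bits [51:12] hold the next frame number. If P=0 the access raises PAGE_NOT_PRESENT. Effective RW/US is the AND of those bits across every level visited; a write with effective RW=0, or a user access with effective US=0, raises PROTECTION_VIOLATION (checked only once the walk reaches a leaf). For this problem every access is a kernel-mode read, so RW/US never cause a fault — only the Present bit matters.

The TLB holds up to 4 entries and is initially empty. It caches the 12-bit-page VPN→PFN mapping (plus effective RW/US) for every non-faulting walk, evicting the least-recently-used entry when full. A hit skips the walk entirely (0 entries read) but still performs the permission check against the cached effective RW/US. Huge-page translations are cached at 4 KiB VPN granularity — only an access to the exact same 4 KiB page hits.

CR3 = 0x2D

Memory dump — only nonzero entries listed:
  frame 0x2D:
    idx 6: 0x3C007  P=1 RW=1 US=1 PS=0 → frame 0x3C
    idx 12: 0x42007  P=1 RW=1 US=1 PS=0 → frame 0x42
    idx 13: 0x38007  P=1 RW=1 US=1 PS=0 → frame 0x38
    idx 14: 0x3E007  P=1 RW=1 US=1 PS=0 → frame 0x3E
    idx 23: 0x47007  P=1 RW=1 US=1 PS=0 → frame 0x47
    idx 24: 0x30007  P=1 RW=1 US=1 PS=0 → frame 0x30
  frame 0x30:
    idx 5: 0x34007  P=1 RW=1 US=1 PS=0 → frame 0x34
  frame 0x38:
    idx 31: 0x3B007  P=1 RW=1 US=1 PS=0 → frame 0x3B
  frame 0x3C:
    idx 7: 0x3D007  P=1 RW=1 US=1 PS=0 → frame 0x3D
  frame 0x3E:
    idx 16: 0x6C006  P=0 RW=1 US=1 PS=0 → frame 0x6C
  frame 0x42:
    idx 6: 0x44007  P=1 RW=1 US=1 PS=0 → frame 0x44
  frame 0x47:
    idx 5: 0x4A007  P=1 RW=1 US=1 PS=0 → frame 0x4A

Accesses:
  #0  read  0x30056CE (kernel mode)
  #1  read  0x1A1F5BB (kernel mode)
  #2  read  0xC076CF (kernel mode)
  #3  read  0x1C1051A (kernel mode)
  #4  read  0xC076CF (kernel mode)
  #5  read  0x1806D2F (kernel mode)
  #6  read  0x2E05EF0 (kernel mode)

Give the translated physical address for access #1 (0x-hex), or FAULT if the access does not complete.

Per-access translation:
#0 VA=0x30056CE (r,kernel):
  L0: frame=0x2D idx=24 entry=0x30007 [P=1 RW=1 US=1 PS=0]
  L1: frame=0x30 idx=5 entry=0x34007 [P=1 RW=1 US=1 PS=0]
  → PA=0x346CE  (2 entries read)
#1 VA=0x1A1F5BB (r,kernel):
  L0: frame=0x2D idx=13 entry=0x38007 [P=1 RW=1 US=1 PS=0]
  L1: frame=0x38 idx=31 entry=0x3B007 [P=1 RW=1 US=1 PS=0]
  → PA=0x3B5BB  (2 entries read)
#2 VA=0xC076CF (r,kernel):
  L0: frame=0x2D idx=6 entry=0x3C007 [P=1 RW=1 US=1 PS=0]
  L1: frame=0x3C idx=7 entry=0x3D007 [P=1 RW=1 US=1 PS=0]
  → PA=0x3D6CF  (2 entries read)
#3 VA=0x1C1051A (r,kernel):
  L0: frame=0x2D idx=14 entry=0x3E007 [P=1 RW=1 US=1 PS=0]
  L1: frame=0x3E idx=16 entry=0x6C006 [P=0 RW=1 US=1 PS=0]
  ⇒ fault: PAGE_NOT_PRESENT  — 2 lookups
#4 VA=0xC076CF (r,kernel):
  TLB hit vpn=0xC07 → PA=0x3D6CF
#5 VA=0x1806D2F (r,kernel):
  L0: frame=0x2D idx=12 entry=0x42007 [P=1 RW=1 US=1 PS=0]
  L1: frame=0x42 idx=6 entry=0x44007 [P=1 RW=1 US=1 PS=0]
  → PA=0x44D2F  (2 entries read)
#6 VA=0x2E05EF0 (r,kernel):
  L0: frame=0x2D idx=23 entry=0x47007 [P=1 RW=1 US=1 PS=0]
  L1: frame=0x47 idx=5 entry=0x4A007 [P=1 RW=1 US=1 PS=0]
  → PA=0x4AEF0  (2 entries read)

Access #1 PA: 0x3B5BB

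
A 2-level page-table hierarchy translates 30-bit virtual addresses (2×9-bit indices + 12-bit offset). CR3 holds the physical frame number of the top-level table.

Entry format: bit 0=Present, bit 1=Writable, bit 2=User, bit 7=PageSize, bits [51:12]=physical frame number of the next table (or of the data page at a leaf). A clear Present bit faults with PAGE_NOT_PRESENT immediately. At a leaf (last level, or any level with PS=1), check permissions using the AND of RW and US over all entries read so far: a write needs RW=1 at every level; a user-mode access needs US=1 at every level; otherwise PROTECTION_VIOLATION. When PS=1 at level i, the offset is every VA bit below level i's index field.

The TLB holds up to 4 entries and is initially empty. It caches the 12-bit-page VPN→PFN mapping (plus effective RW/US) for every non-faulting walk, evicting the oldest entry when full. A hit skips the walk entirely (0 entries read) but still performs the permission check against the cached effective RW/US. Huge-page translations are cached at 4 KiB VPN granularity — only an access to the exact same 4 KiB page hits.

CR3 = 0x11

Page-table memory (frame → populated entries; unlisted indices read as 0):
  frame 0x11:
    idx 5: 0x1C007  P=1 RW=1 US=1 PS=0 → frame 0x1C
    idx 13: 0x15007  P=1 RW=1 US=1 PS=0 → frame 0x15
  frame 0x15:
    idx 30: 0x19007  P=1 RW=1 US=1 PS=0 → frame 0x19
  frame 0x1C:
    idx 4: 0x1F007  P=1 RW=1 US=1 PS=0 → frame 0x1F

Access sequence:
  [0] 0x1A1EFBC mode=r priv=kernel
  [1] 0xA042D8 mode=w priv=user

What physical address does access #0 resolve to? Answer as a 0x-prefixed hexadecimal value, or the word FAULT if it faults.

Per-access translation:
#0 VA=0x1A1EFBC (r,kernel):
  lvl0: tbl 0x11, slot 13 ⇒ 0x15007 (P1/RW1/US1/PS0)
  lvl1: tbl 0x15, slot 30 ⇒ 0x19007 (P1/RW1/US1/PS0)
  → PA=0x19FBC  (2 entries read)
#1 VA=0xA042D8 (w,user):
  lvl0: tbl 0x11, slot 5 ⇒ 0x1C007 (P1/RW1/US1/PS0)
  lvl1: tbl 0x1C, slot 4 ⇒ 0x1F007 (P1/RW1/US1/PS0)
  → PA=0x1F2D8  (2 entries read)

Access #0 PA: 0x19FBC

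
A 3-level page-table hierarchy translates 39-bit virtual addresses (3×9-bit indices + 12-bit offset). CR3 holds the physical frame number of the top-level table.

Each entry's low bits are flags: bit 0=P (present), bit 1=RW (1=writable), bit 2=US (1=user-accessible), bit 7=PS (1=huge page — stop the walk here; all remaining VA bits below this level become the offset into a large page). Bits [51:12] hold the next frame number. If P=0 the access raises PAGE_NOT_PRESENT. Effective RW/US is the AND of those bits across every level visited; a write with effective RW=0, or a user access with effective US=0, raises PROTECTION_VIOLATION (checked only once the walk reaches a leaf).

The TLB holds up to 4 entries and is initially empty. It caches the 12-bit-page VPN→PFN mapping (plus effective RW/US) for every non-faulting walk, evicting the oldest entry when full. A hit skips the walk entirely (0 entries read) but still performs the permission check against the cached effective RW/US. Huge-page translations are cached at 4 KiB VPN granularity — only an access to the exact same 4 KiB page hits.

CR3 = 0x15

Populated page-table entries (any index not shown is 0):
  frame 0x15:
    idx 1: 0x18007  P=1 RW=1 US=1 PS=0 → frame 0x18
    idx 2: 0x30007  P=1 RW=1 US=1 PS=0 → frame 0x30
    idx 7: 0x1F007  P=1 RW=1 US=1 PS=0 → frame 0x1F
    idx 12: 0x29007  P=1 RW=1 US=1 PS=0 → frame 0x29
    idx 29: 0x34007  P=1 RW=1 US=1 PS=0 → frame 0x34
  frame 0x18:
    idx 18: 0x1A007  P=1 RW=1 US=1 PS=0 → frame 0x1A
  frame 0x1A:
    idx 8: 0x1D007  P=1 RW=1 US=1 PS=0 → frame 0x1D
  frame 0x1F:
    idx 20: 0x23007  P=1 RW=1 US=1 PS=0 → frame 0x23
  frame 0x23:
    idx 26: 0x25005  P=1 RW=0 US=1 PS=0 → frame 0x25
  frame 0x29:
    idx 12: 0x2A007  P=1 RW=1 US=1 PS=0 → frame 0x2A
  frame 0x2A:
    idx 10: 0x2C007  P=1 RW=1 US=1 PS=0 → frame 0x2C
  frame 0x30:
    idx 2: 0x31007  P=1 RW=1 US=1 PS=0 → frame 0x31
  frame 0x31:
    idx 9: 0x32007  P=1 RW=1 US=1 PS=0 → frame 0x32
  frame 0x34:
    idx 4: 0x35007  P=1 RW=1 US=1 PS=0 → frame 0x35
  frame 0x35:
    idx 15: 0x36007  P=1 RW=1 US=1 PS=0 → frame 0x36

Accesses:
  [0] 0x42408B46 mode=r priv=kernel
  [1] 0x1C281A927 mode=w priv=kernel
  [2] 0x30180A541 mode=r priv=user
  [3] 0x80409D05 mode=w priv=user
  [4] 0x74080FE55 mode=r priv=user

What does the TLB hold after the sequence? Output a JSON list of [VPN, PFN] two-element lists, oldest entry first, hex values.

Trace:
#0 VA=0x42408B46 (r,kernel):
  [0] read 0x15 idx=1: raw=0x18007 flags P=1 W=1 U=1 S=0
  [1] read 0x18 idx=18: raw=0x1A007 flags P=1 W=1 U=1 S=0
  [2] read 0x1A idx=8: raw=0x1D007 flags P=1 W=1 U=1 S=0
  ⇒ phys 0x1DB46  [3 reads]
#1 VA=0x1C281A927 (w,kernel):
  [0] read 0x15 idx=7: raw=0x1F007 flags P=1 W=1 U=1 S=0
  [1] read 0x1F idx=20: raw=0x23007 flags P=1 W=1 U=1 S=0
  [2] read 0x23 idx=26: raw=0x25005 flags P=1 W=0 U=1 S=0
  ⇒ fault: PROTECTION_VIOLATION  — 3 lookups
#2 VA=0x30180A541 (r,user):
  [0] read 0x15 idx=12: raw=0x29007 flags P=1 W=1 U=1 S=0
  [1] read 0x29 idx=12: raw=0x2A007 flags P=1 W=1 U=1 S=0
  [2] read 0x2A idx=10: raw=0x2C007 flags P=1 W=1 U=1 S=0
  ⇒ phys 0x2C541  [3 reads]
#3 VA=0x80409D05 (w,user):
  [0] read 0x15 idx=2: raw=0x30007 flags P=1 W=1 U=1 S=0
  [1] read 0x30 idx=2: raw=0x31007 flags P=1 W=1 U=1 S=0
  [2] read 0x31 idx=9: raw=0x32007 flags P=1 W=1 U=1 S=0
  ⇒ phys 0x32D05  [3 reads]
#4 VA=0x74080FE55 (r,user):
  [0] read 0x15 idx=29: raw=0x34007 flags P=1 W=1 U=1 S=0
  [1] read 0x34 idx=4: raw=0x35007 flags P=1 W=1 U=1 S=0
  [2] read 0x35 idx=15: raw=0x36007 flags P=1 W=1 U=1 S=0
  ⇒ phys 0x36E55  [3 reads]

TLB: [["0x42408", "0x1D"], ["0x30180A", "0x2C"], ["0x80409", "0x32"], ["0x74080F", "0x36"]]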